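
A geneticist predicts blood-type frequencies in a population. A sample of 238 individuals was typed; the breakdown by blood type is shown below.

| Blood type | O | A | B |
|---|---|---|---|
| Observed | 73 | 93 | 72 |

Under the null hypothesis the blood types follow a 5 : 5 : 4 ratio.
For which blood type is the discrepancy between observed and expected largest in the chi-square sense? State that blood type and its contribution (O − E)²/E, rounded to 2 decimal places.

O, 1.69

Ratio total = 14. Expected counts: 238×5/14 = 85, 238×5/14 = 85, 238×4/14 = 68.
O: (73 − 85)²/85 = 144/85 = 1.694
A: (93 − 85)²/85 = 64/85 = 0.753
B: (72 − 68)²/68 = 16/68 = 0.235
The largest term is for O: 1.69.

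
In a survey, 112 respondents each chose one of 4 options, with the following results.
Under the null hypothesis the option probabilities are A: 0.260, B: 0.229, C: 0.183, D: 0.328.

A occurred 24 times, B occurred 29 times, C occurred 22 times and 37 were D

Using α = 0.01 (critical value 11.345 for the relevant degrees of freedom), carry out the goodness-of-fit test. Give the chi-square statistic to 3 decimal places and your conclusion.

1.451; do not reject

Expected counts E_i = n·p_i: 112×0.260 = 29.12, 112×0.229 = 25.648, 112×0.183 = 20.496, 112×0.328 = 36.736.
A: (24 − 29.12)²/29.12 = 26.2144/29.12 = 0.9002
B: (29 − 25.648)²/25.648 = 11.235904/25.648 = 0.4381
C: (22 − 20.496)²/20.496 = 2.262016/20.496 = 0.1104
D: (37 − 36.736)²/36.736 = 0.069696/36.736 = 0.0019
Sum = 1.451
df = 3. Since 1.451 < 11.345, we do not reject H₀.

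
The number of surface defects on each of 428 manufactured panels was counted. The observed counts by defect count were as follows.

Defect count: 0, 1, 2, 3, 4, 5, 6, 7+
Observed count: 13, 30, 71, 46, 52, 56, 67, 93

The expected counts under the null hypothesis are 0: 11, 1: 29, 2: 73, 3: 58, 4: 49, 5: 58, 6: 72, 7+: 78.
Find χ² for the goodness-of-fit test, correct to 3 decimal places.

cat         O        E   (O−E)²/E
0          13       11     0.3636
1          30       29     0.0345
2          71       73     0.0548
3          46       58     2.4828
4          52       49     0.1837
5          56       58     0.0690
6          67       72     0.3472
7+         93       78     2.8846
Sum = 6.420

6.420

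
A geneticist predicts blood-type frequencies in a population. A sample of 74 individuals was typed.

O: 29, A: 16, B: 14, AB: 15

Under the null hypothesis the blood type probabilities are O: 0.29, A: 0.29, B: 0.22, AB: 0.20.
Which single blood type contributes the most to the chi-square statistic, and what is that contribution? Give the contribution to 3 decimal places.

Expected counts E_i = n·p_i: 74×0.29 = 21.46, 74×0.29 = 21.46, 74×0.22 = 16.28, 74×0.20 = 14.8.
χ² = (29−21.46)²/21.46 + (16−21.46)²/21.46 + (14−16.28)²/16.28 + (15−14.8)²/14.8
   = 2.6492 + 1.3892 + 0.3193 + 0.0027
The largest term is for O: 2.649.

O, 2.649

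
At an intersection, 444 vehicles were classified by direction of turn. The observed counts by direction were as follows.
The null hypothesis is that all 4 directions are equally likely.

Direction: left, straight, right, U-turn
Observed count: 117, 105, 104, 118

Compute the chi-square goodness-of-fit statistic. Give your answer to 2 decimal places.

1.53

Expected count for each of the 4 categories: 444/4 = 111.
left: (117 − 111)²/111 = 36/111 = 0.324
straight: (105 − 111)²/111 = 36/111 = 0.324
right: (104 − 111)²/111 = 49/111 = 0.441
U-turn: (118 − 111)²/111 = 49/111 = 0.441
Sum = 1.53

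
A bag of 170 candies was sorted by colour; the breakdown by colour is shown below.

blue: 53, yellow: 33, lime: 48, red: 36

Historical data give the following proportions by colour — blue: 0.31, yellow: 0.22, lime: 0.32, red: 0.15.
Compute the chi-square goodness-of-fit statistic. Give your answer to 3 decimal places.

Expected counts E_i = n·p_i: 170×0.31 = 52.7, 170×0.22 = 37.4, 170×0.32 = 54.4, 170×0.15 = 25.5.
blue: (53 − 52.7)²/52.7 = 0.09/52.7 = 0.0017
yellow: (33 − 37.4)²/37.4 = 19.36/37.4 = 0.5176
lime: (48 − 54.4)²/54.4 = 40.96/54.4 = 0.7529
red: (36 − 25.5)²/25.5 = 110.25/25.5 = 4.3235
Sum = 5.596

5.596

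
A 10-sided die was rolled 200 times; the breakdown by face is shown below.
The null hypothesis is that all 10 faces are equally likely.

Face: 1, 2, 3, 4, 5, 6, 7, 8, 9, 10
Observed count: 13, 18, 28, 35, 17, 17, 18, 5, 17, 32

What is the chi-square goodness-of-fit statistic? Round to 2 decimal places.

37.10

Expected count for each of the 10 categories: 200/10 = 20.
cat         O        E   (O−E)²/E
1          13       20      2.450
2          18       20      0.200
3          28       20      3.200
4          35       20     11.250
5          17       20      0.450
6          17       20      0.450
7          18       20      0.200
8           5       20     11.250
9          17       20      0.450
10         32       20      7.200
Sum = 37.10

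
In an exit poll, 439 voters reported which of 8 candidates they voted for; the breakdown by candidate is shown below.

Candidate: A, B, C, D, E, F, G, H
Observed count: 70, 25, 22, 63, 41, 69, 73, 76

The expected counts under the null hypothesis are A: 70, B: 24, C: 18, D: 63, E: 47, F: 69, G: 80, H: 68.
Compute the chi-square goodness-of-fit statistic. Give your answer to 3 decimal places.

cat         O        E   (O−E)²/E
A          70       70     0.0000
B          25       24     0.0417
C          22       18     0.8889
D          63       63     0.0000
E          41       47     0.7660
F          69       69     0.0000
G          73       80     0.6125
H          76       68     0.9412
Sum = 3.250

3.250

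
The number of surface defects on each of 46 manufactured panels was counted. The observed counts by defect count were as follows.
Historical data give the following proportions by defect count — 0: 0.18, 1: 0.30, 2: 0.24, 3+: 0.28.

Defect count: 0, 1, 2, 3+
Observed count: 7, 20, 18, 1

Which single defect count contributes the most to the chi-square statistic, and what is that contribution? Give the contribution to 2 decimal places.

Expected counts E_i = n·p_i: 46×0.18 = 8.28, 46×0.30 = 13.8, 46×0.24 = 11.04, 46×0.28 = 12.88.
0: (7 − 8.28)²/8.28 = 1.6384/8.28 = 0.198
1: (20 − 13.8)²/13.8 = 38.44/13.8 = 2.786
2: (18 − 11.04)²/11.04 = 48.4416/11.04 = 4.388
3+: (1 − 12.88)²/12.88 = 141.1344/12.88 = 10.958
The largest term is for 3+: 10.96.

3+, 10.96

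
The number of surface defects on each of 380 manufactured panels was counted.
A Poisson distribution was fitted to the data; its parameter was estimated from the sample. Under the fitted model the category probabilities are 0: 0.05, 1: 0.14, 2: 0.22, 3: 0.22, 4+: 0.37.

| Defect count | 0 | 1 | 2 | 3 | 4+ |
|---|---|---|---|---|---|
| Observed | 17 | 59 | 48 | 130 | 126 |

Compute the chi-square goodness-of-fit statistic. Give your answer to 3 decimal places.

43.272

Expected counts E_i = n·p_i: 380×0.05 = 19, 380×0.14 = 53.2, 380×0.22 = 83.6, 380×0.22 = 83.6, 380×0.37 = 140.6.
χ² = (17−19)²/19 + (59−53.2)²/53.2 + (48−83.6)²/83.6 + (130−83.6)²/83.6 + (126−140.6)²/140.6
   = 0.2105 + 0.6323 + 15.1598 + 25.7531 + 1.5161
Sum = 43.272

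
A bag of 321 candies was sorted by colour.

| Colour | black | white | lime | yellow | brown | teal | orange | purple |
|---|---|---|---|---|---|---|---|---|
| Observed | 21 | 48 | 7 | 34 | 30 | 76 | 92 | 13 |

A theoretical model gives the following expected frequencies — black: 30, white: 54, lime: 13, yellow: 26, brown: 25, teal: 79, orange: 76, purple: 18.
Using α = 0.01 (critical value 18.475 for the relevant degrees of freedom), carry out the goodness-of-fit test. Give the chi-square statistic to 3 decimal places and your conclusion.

14.469; do not reject

black: (21 − 30)²/30 = 81/30 = 2.7000
white: (48 − 54)²/54 = 36/54 = 0.6667
lime: (7 − 13)²/13 = 36/13 = 2.7692
yellow: (34 − 26)²/26 = 64/26 = 2.4615
brown: (30 − 25)²/25 = 25/25 = 1.0000
teal: (76 − 79)²/79 = 9/79 = 0.1139
orange: (92 − 76)²/76 = 256/76 = 3.3684
purple: (13 − 18)²/18 = 25/18 = 1.3889
Sum = 14.469
df = 7. Since 14.469 < 18.475, we do not reject H₀.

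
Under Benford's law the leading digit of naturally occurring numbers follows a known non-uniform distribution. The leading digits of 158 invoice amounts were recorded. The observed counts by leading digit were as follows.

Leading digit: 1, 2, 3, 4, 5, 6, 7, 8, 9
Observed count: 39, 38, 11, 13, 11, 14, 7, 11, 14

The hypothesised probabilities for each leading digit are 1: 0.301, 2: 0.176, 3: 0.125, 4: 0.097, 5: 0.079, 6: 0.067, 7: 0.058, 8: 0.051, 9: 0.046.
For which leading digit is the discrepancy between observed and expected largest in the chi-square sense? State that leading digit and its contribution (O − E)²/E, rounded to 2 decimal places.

9, 6.24

Expected counts E_i = n·p_i: 158×0.301 = 47.558, 158×0.176 = 27.808, 158×0.125 = 19.75, 158×0.097 = 15.326, 158×0.079 = 12.482, 158×0.067 = 10.586, 158×0.058 = 9.164, 158×0.051 = 8.058, 158×0.046 = 7.268.
χ² = (39−47.558)²/47.558 + (38−27.808)²/27.808 + (11−19.75)²/19.75 + (13−15.326)²/15.326 + (11−12.482)²/12.482 + (14−10.586)²/10.586 + (7−9.164)²/9.164 + (11−8.058)²/8.058 + (14−7.268)²/7.268
   = 1.540 + 3.736 + 3.877 + 0.353 + 0.176 + 1.101 + 0.511 + 1.074 + 6.236
The largest term is for 9: 6.24.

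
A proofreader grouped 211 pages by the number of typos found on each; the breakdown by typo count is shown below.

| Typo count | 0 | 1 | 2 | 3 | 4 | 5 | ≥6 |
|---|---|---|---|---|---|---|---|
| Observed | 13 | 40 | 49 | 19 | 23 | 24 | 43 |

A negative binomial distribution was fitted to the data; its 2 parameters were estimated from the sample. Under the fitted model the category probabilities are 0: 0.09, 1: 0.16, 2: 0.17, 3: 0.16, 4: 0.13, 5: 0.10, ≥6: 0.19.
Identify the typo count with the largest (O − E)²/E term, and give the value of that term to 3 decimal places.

3, 6.453

Expected counts E_i = n·p_i: 211×0.09 = 18.99, 211×0.16 = 33.76, 211×0.17 = 35.87, 211×0.16 = 33.76, 211×0.13 = 27.43, 211×0.10 = 21.1, 211×0.19 = 40.09.
cat         O        E   (O−E)²/E
0          13    18.99     1.8894
1          40    33.76     1.1534
2          49    35.87     4.8062
3          19    33.76     6.4531
4          23    27.43     0.7155
5          24     21.1     0.3986
≥6         43    40.09     0.2112
The largest term is for 3: 6.453.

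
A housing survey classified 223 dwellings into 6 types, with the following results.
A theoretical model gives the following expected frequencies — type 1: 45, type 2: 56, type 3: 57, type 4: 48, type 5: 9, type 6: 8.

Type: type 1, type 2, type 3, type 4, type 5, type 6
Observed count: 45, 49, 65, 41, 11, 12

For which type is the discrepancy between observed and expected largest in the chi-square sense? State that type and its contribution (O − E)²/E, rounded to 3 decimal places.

type 6, 2.000

cat         O        E   (O−E)²/E
type 1     45       45     0.0000
type 2     49       56     0.8750
type 3     65       57     1.1228
type 4     41       48     1.0208
type 5     11        9     0.4444
type 6     12        8     2.0000
The largest term is for type 6: 2.000.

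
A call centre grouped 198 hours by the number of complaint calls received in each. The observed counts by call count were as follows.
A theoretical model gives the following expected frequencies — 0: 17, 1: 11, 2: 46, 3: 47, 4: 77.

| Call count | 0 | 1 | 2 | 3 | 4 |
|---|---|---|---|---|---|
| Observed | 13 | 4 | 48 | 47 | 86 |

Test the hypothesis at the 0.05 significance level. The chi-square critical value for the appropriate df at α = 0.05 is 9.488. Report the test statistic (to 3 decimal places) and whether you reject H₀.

cat         O        E   (O−E)²/E
0          13       17     0.9412
1           4       11     4.4545
2          48       46     0.0870
3          47       47     0.0000
4          86       77     1.0519
Sum = 6.535
df = 4. Since 6.535 < 9.488, we do not reject H₀.

6.535; do not reject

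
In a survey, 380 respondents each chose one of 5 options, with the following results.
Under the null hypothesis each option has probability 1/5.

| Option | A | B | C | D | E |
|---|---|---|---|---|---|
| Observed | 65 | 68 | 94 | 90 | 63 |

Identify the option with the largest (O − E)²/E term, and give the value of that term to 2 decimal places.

Under H₀ each category has probability 1/5, so each expected count is 380/5 = 76.
cat         O        E   (O−E)²/E
A          65       76      1.592
B          68       76      0.842
C          94       76      4.263
D          90       76      2.579
E          63       76      2.224
The largest term is for C: 4.26.

C, 4.26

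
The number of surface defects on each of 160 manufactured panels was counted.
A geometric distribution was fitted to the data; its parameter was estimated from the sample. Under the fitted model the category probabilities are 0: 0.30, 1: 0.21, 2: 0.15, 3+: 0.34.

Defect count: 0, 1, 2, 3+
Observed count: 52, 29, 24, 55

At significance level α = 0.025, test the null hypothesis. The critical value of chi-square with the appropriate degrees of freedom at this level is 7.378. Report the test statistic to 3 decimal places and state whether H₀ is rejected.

Expected counts E_i = n·p_i: 160×0.30 = 48, 160×0.21 = 33.6, 160×0.15 = 24, 160×0.34 = 54.4.
cat         O        E   (O−E)²/E
0          52       48     0.3333
1          29     33.6     0.6298
2          24       24     0.0000
3+         55     54.4     0.0066
Sum = 0.970
df = 2. Since 0.970 < 7.378, we do not reject H₀.

0.970; do not reject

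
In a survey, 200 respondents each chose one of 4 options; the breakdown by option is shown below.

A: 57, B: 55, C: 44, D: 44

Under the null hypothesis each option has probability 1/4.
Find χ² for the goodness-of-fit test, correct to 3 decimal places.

Under H₀ each category has probability 1/4, so each expected count is 200/4 = 50.
A: (57 − 50)²/50 = 49/50 = 0.9800
B: (55 − 50)²/50 = 25/50 = 0.5000
C: (44 − 50)²/50 = 36/50 = 0.7200
D: (44 − 50)²/50 = 36/50 = 0.7200
Sum = 2.920

2.920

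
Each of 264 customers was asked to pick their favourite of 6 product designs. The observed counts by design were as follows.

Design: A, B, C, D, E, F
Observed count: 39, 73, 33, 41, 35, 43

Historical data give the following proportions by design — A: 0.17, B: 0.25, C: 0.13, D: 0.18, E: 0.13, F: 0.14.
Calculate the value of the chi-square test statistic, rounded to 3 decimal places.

Expected counts E_i = n·p_i: 264×0.17 = 44.88, 264×0.25 = 66, 264×0.13 = 34.32, 264×0.18 = 47.52, 264×0.13 = 34.32, 264×0.14 = 36.96.
cat         O        E   (O−E)²/E
A          39    44.88     0.7704
B          73       66     0.7424
C          33    34.32     0.0508
D          41    47.52     0.8946
E          35    34.32     0.0135
F          43    36.96     0.9871
Sum = 3.459

3.459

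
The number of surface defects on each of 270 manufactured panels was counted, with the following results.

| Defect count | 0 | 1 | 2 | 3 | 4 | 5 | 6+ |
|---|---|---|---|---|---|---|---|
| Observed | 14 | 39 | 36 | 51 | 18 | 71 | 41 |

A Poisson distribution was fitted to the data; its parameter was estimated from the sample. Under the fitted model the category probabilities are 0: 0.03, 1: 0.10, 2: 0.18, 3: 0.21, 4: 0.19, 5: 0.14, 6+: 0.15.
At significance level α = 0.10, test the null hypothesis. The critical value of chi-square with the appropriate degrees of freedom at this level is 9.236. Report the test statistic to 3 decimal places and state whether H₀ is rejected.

Expected counts E_i = n·p_i: 270×0.03 = 8.1, 270×0.10 = 27, 270×0.18 = 48.6, 270×0.21 = 56.7, 270×0.19 = 51.3, 270×0.14 = 37.8, 270×0.15 = 40.5.
cat         O        E   (O−E)²/E
0          14      8.1     4.2975
1          39       27     5.3333
2          36     48.6     3.2667
3          51     56.7     0.5730
4          18     51.3    21.6158
5          71     37.8    29.1598
6+         41     40.5     0.0062
Sum = 64.252
df = 5. Since 64.252 > 9.236, we reject H₀.

64.252; reject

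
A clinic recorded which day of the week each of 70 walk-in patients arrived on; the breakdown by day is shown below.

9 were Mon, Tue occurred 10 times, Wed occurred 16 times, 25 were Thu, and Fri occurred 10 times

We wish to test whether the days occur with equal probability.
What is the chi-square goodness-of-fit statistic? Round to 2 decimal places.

Expected count for each of the 5 categories: 70/5 = 14.
cat         O        E   (O−E)²/E
Mon         9       14      1.786
Tue        10       14      1.143
Wed        16       14      0.286
Thu        25       14      8.643
Fri        10       14      1.143
Sum = 13.00

13.00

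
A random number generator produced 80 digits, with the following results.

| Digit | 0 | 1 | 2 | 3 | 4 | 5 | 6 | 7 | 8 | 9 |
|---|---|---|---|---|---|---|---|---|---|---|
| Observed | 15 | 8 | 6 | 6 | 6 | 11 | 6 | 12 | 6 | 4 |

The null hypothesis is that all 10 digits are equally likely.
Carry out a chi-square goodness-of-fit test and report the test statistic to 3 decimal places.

13.750

Under H₀ each category has probability 1/10, so each expected count is 80/10 = 8.
0: (15 − 8)²/8 = 49/8 = 6.1250
1: (8 − 8)²/8 = 0/8 = 0.0000
2: (6 − 8)²/8 = 4/8 = 0.5000
3: (6 − 8)²/8 = 4/8 = 0.5000
4: (6 − 8)²/8 = 4/8 = 0.5000
5: (11 − 8)²/8 = 9/8 = 1.1250
6: (6 − 8)²/8 = 4/8 = 0.5000
7: (12 − 8)²/8 = 16/8 = 2.0000
8: (6 − 8)²/8 = 4/8 = 0.5000
9: (4 − 8)²/8 = 16/8 = 2.0000
Sum = 13.750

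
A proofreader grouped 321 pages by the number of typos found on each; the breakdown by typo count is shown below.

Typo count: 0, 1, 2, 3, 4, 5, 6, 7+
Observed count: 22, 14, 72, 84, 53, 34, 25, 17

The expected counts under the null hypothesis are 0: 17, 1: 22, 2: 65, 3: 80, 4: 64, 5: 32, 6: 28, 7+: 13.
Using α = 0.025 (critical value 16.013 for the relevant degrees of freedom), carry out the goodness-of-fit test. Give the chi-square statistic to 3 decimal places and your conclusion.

8.901; do not reject

cat         O        E   (O−E)²/E
0          22       17     1.4706
1          14       22     2.9091
2          72       65     0.7538
3          84       80     0.2000
4          53       64     1.8906
5          34       32     0.1250
6          25       28     0.3214
7+         17       13     1.2308
Sum = 8.901
df = 7. Since 8.901 < 16.013, we do not reject H₀.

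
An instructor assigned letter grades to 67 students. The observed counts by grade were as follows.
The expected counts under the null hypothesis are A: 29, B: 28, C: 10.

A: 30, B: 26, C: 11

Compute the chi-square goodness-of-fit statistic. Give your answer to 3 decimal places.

A: (30 − 29)²/29 = 1/29 = 0.0345
B: (26 − 28)²/28 = 4/28 = 0.1429
C: (11 − 10)²/10 = 1/10 = 0.1000
Sum = 0.277

0.277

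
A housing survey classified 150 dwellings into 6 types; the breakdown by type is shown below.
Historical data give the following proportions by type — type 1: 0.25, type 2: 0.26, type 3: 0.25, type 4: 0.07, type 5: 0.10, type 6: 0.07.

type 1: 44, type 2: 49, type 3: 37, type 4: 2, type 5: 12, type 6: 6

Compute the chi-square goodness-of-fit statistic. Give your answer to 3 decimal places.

Expected counts E_i = n·p_i: 150×0.25 = 37.5, 150×0.26 = 39, 150×0.25 = 37.5, 150×0.07 = 10.5, 150×0.10 = 15, 150×0.07 = 10.5.
type 1: (44 − 37.5)²/37.5 = 42.25/37.5 = 1.1267
type 2: (49 − 39)²/39 = 100/39 = 2.5641
type 3: (37 − 37.5)²/37.5 = 0.25/37.5 = 0.0067
type 4: (2 − 10.5)²/10.5 = 72.25/10.5 = 6.8810
type 5: (12 − 15)²/15 = 9/15 = 0.6000
type 6: (6 − 10.5)²/10.5 = 20.25/10.5 = 1.9286
Sum = 13.107

13.107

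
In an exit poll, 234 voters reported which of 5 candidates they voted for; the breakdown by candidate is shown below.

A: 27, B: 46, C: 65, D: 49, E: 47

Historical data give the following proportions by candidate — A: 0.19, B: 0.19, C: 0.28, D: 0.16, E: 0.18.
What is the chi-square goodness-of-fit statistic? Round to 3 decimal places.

11.049

Expected counts E_i = n·p_i: 234×0.19 = 44.46, 234×0.19 = 44.46, 234×0.28 = 65.52, 234×0.16 = 37.44, 234×0.18 = 42.12.
χ² = (27−44.46)²/44.46 + (46−44.46)²/44.46 + (65−65.52)²/65.52 + (49−37.44)²/37.44 + (47−42.12)²/42.12
   = 6.8568 + 0.0533 + 0.0041 + 3.5693 + 0.5654
Sum = 11.049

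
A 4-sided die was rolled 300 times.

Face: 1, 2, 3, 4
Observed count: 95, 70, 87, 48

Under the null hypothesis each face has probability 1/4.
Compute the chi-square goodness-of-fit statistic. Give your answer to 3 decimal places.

Under H₀ each category has probability 1/4, so each expected count is 300/4 = 75.
cat         O        E   (O−E)²/E
1          95       75     5.3333
2          70       75     0.3333
3          87       75     1.9200
4          48       75     9.7200
Sum = 17.307

17.307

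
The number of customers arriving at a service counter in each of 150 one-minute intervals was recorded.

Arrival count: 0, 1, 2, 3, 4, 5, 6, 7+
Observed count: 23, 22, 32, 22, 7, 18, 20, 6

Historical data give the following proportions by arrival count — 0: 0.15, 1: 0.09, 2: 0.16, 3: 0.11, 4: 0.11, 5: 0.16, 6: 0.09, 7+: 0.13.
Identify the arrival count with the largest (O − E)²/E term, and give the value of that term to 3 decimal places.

7+, 9.346

Expected counts E_i = n·p_i: 150×0.15 = 22.5, 150×0.09 = 13.5, 150×0.16 = 24, 150×0.11 = 16.5, 150×0.11 = 16.5, 150×0.16 = 24, 150×0.09 = 13.5, 150×0.13 = 19.5.
χ² = (23−22.5)²/22.5 + (22−13.5)²/13.5 + (32−24)²/24 + (22−16.5)²/16.5 + (7−16.5)²/16.5 + (18−24)²/24 + (20−13.5)²/13.5 + (6−19.5)²/19.5
   = 0.0111 + 5.3519 + 2.6667 + 1.8333 + 5.4697 + 1.5000 + 3.1296 + 9.3462
The largest term is for 7+: 9.346.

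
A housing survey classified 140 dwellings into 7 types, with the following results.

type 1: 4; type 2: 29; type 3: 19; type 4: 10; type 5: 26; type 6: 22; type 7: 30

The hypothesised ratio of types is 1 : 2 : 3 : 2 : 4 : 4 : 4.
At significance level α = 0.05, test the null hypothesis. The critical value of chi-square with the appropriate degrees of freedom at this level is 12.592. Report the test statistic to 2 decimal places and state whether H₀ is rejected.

20.26; reject

Ratio total = 20. Expected counts: 140×1/20 = 7, 140×2/20 = 14, 140×3/20 = 21, 140×2/20 = 14, 140×4/20 = 28, 140×4/20 = 28, 140×4/20 = 28.
cat         O        E   (O−E)²/E
type 1      4        7      1.286
type 2     29       14     16.071
type 3     19       21      0.190
type 4     10       14      1.143
type 5     26       28      0.143
type 6     22       28      1.286
type 7     30       28      0.143
Sum = 20.26
df = 6. Since 20.26 > 12.592, we reject H₀.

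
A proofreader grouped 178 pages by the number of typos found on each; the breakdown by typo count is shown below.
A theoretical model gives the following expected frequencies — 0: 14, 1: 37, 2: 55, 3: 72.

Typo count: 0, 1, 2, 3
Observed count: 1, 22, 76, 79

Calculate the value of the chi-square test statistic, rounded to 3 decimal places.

0: (1 − 14)²/14 = 169/14 = 12.0714
1: (22 − 37)²/37 = 225/37 = 6.0811
2: (76 − 55)²/55 = 441/55 = 8.0182
3: (79 − 72)²/72 = 49/72 = 0.6806
Sum = 26.851

26.851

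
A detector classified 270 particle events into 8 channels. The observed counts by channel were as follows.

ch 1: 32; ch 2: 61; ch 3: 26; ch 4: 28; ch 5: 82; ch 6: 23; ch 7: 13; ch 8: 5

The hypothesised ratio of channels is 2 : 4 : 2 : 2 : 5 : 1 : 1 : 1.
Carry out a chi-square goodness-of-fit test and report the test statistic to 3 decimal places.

12.670

Ratio total = 18. Expected counts: 270×2/18 = 30, 270×4/18 = 60, 270×2/18 = 30, 270×2/18 = 30, 270×5/18 = 75, 270×1/18 = 15, 270×1/18 = 15, 270×1/18 = 15.
ch 1: (32 − 30)²/30 = 4/30 = 0.1333
ch 2: (61 − 60)²/60 = 1/60 = 0.0167
ch 3: (26 − 30)²/30 = 16/30 = 0.5333
ch 4: (28 − 30)²/30 = 4/30 = 0.1333
ch 5: (82 − 75)²/75 = 49/75 = 0.6533
ch 6: (23 − 15)²/15 = 64/15 = 4.2667
ch 7: (13 − 15)²/15 = 4/15 = 0.2667
ch 8: (5 − 15)²/15 = 100/15 = 6.6667
Sum = 12.670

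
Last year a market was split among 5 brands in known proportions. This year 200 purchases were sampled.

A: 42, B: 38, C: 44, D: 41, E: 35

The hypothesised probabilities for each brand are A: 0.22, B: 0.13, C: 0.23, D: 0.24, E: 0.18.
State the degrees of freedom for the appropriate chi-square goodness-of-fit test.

4

There are k = 5 categories and no parameters were estimated from the data, so df = 5 − 1 = 4.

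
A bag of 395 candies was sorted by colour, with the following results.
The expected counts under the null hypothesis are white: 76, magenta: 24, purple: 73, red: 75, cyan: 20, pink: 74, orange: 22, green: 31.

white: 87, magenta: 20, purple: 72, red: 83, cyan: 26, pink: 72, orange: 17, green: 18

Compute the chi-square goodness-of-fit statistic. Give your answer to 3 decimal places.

11.568

white: (87 − 76)²/76 = 121/76 = 1.5921
magenta: (20 − 24)²/24 = 16/24 = 0.6667
purple: (72 − 73)²/73 = 1/73 = 0.0137
red: (83 − 75)²/75 = 64/75 = 0.8533
cyan: (26 − 20)²/20 = 36/20 = 1.8000
pink: (72 − 74)²/74 = 4/74 = 0.0541
orange: (17 − 22)²/22 = 25/22 = 1.1364
green: (18 − 31)²/31 = 169/31 = 5.4516
Sum = 11.568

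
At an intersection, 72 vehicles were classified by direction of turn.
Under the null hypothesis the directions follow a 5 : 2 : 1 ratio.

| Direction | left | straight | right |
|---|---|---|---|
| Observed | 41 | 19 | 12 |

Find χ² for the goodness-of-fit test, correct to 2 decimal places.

Ratio total = 8. Expected counts: 72×5/8 = 45, 72×2/8 = 18, 72×1/8 = 9.
cat           O        E   (O−E)²/E
left         41       45      0.356
straight     19       18      0.056
right        12        9      1.000
Sum = 1.41

1.41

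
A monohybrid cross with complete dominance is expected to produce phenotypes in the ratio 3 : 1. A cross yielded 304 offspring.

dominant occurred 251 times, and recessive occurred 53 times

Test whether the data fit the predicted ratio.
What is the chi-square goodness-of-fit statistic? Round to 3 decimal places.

Ratio total = 4. Expected counts: 304×3/4 = 228, 304×1/4 = 76.
dominant: (251 − 228)²/228 = 529/228 = 2.3202
recessive: (53 − 76)²/76 = 529/76 = 6.9605
Sum = 9.281

9.281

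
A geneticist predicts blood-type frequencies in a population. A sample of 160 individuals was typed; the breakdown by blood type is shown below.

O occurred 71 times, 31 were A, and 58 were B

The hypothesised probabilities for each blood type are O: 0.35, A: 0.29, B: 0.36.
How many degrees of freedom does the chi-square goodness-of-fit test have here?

There are k = 3 categories and no parameters were estimated from the data, so df = 3 − 1 = 2.

2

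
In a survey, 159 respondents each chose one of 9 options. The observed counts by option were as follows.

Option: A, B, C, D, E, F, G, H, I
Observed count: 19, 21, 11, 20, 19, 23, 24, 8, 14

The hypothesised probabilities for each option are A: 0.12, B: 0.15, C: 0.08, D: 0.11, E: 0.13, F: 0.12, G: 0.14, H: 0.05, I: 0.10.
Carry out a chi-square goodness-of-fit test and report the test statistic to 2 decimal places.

2.24

Expected counts E_i = n·p_i: 159×0.12 = 19.08, 159×0.15 = 23.85, 159×0.08 = 12.72, 159×0.11 = 17.49, 159×0.13 = 20.67, 159×0.12 = 19.08, 159×0.14 = 22.26, 159×0.05 = 7.95, 159×0.10 = 15.9.
cat         O        E   (O−E)²/E
A          19    19.08      0.000
B          21    23.85      0.341
C          11    12.72      0.233
D          20    17.49      0.360
E          19    20.67      0.135
F          23    19.08      0.805
G          24    22.26      0.136
H           8     7.95      0.000
I          14     15.9      0.227
Sum = 2.24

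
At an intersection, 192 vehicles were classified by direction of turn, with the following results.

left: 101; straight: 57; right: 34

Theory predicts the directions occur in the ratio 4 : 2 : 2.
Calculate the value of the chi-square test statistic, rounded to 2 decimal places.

6.03

Ratio total = 8. Expected counts: 192×4/8 = 96, 192×2/8 = 48, 192×2/8 = 48.
χ² = (101−96)²/96 + (57−48)²/48 + (34−48)²/48
   = 0.260 + 1.688 + 4.083
Sum = 6.03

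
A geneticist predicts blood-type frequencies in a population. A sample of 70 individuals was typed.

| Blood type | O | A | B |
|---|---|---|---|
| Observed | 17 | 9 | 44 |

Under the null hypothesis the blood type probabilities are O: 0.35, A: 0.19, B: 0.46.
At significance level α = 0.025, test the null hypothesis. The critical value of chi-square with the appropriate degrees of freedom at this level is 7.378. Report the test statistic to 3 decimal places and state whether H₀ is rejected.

8.010; reject

Expected counts E_i = n·p_i: 70×0.35 = 24.5, 70×0.19 = 13.3, 70×0.46 = 32.2.
χ² = (17−24.5)²/24.5 + (9−13.3)²/13.3 + (44−32.2)²/32.2
   = 2.2959 + 1.3902 + 4.3242
Sum = 8.010
df = 2. Since 8.010 > 7.378, we reject H₀.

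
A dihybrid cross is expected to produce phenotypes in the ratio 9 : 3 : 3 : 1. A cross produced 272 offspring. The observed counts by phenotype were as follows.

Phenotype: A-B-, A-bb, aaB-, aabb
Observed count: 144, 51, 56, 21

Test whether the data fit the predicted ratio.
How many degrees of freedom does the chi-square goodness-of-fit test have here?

There are k = 4 categories and no parameters were estimated from the data, so df = 4 − 1 = 3.

3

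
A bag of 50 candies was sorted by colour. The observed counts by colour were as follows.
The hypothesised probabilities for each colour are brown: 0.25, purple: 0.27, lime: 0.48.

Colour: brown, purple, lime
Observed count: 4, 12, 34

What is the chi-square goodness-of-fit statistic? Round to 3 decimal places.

Expected counts E_i = n·p_i: 50×0.25 = 12.5, 50×0.27 = 13.5, 50×0.48 = 24.
cat         O        E   (O−E)²/E
brown       4     12.5     5.7800
purple     12     13.5     0.1667
lime       34       24     4.1667
Sum = 10.113

10.113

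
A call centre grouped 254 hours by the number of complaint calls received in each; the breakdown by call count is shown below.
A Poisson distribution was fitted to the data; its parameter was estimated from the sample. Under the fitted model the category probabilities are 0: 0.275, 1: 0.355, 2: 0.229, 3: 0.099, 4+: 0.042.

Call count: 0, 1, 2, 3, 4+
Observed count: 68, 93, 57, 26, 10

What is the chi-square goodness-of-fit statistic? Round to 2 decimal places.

Expected counts E_i = n·p_i: 254×0.275 = 69.85, 254×0.355 = 90.17, 254×0.229 = 58.166, 254×0.099 = 25.146, 254×0.042 = 10.668.
cat         O        E   (O−E)²/E
0          68    69.85      0.049
1          93    90.17      0.089
2          57   58.166      0.023
3          26   25.146      0.029
4+         10   10.668      0.042
Sum = 0.23

0.23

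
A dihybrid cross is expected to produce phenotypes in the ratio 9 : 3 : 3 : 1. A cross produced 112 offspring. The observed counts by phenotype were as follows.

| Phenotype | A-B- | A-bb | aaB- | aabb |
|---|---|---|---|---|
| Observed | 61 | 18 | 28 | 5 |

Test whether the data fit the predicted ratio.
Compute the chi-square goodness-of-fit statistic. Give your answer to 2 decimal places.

3.40

Ratio total = 16. Expected counts: 112×9/16 = 63, 112×3/16 = 21, 112×3/16 = 21, 112×1/16 = 7.
χ² = (61−63)²/63 + (18−21)²/21 + (28−21)²/21 + (5−7)²/7
   = 0.063 + 0.429 + 2.333 + 0.571
Sum = 3.40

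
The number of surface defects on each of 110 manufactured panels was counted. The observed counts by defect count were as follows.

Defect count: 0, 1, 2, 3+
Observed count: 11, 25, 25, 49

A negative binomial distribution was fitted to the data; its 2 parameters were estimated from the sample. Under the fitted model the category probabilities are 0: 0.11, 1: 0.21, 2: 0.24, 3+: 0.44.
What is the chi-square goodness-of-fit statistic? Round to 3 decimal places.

Expected counts E_i = n·p_i: 110×0.11 = 12.1, 110×0.21 = 23.1, 110×0.24 = 26.4, 110×0.44 = 48.4.
cat         O        E   (O−E)²/E
0          11     12.1     0.1000
1          25     23.1     0.1563
2          25     26.4     0.0742
3+         49     48.4     0.0074
Sum = 0.338

0.338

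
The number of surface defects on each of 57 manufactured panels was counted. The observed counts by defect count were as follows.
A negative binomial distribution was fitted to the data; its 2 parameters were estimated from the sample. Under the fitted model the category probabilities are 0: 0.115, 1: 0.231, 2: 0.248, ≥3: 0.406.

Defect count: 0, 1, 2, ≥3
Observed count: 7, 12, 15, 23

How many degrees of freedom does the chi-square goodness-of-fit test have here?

There are k = 4 categories and 2 parameters estimated from the data, so df = 4 − 1 − 2 = 1.

1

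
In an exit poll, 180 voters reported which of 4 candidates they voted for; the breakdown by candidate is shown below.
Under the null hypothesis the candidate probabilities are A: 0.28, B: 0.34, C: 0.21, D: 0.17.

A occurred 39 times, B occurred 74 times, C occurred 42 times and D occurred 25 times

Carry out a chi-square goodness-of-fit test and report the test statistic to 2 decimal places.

6.75

Expected counts E_i = n·p_i: 180×0.28 = 50.4, 180×0.34 = 61.2, 180×0.21 = 37.8, 180×0.17 = 30.6.
A: (39 − 50.4)²/50.4 = 129.96/50.4 = 2.579
B: (74 − 61.2)²/61.2 = 163.84/61.2 = 2.677
C: (42 − 37.8)²/37.8 = 17.64/37.8 = 0.467
D: (25 − 30.6)²/30.6 = 31.36/30.6 = 1.025
Sum = 6.75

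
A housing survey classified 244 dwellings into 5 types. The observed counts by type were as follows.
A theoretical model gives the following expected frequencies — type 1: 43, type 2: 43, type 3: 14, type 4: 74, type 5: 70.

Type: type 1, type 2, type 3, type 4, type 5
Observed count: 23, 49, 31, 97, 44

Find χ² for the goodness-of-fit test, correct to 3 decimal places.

47.588

type 1: (23 − 43)²/43 = 400/43 = 9.3023
type 2: (49 − 43)²/43 = 36/43 = 0.8372
type 3: (31 − 14)²/14 = 289/14 = 20.6429
type 4: (97 − 74)²/74 = 529/74 = 7.1486
type 5: (44 − 70)²/70 = 676/70 = 9.6571
Sum = 47.588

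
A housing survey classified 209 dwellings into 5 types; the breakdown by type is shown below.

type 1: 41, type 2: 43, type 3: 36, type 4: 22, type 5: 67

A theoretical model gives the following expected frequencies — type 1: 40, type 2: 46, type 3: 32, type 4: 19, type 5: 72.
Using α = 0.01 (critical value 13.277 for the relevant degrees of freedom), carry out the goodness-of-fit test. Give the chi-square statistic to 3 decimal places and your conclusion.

1.542; do not reject

type 1: (41 − 40)²/40 = 1/40 = 0.0250
type 2: (43 − 46)²/46 = 9/46 = 0.1957
type 3: (36 − 32)²/32 = 16/32 = 0.5000
type 4: (22 − 19)²/19 = 9/19 = 0.4737
type 5: (67 − 72)²/72 = 25/72 = 0.3472
Sum = 1.542
df = 4. Since 1.542 < 13.277, we do not reject H₀.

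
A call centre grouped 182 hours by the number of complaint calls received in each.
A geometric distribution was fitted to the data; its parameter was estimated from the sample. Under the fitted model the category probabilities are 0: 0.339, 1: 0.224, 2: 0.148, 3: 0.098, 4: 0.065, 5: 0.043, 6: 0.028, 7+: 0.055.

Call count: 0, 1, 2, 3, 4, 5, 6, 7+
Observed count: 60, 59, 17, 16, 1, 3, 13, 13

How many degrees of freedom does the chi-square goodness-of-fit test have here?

There are k = 8 categories and 1 parameter estimated from the data, so df = 8 − 1 − 1 = 6.

6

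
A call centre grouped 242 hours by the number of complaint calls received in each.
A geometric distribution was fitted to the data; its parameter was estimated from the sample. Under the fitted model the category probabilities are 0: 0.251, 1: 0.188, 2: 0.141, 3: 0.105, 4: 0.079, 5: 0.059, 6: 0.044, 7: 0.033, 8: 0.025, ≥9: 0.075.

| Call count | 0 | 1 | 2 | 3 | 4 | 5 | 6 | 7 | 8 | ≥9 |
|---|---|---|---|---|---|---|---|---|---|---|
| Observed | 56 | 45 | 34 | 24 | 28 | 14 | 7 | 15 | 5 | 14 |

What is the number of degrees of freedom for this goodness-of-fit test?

8

There are k = 10 categories and 1 parameter estimated from the data, so df = 10 − 1 − 1 = 8.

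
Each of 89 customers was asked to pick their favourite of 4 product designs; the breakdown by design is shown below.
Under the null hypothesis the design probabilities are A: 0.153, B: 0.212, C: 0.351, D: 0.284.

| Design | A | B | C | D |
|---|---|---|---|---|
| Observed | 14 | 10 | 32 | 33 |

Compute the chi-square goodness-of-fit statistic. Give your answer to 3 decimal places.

Expected counts E_i = n·p_i: 89×0.153 = 13.617, 89×0.212 = 18.868, 89×0.351 = 31.239, 89×0.284 = 25.276.
cat         O        E   (O−E)²/E
A          14   13.617     0.0108
B          10   18.868     4.1680
C          32   31.239     0.0185
D          33   25.276     2.3603
Sum = 6.558

6.558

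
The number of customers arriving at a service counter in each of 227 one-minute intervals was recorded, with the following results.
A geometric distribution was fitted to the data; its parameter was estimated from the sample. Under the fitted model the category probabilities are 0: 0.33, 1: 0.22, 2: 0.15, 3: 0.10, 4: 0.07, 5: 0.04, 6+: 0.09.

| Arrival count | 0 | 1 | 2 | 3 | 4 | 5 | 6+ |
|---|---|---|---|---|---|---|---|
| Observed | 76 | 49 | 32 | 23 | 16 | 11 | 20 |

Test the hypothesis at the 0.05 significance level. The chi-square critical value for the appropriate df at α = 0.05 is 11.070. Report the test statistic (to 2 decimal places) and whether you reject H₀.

Expected counts E_i = n·p_i: 227×0.33 = 74.91, 227×0.22 = 49.94, 227×0.15 = 34.05, 227×0.10 = 22.7, 227×0.07 = 15.89, 227×0.04 = 9.08, 227×0.09 = 20.43.
0: (76 − 74.91)²/74.91 = 1.1881/74.91 = 0.016
1: (49 − 49.94)²/49.94 = 0.8836/49.94 = 0.018
2: (32 − 34.05)²/34.05 = 4.2025/34.05 = 0.123
3: (23 − 22.7)²/22.7 = 0.09/22.7 = 0.004
4: (16 − 15.89)²/15.89 = 0.0121/15.89 = 0.001
5: (11 − 9.08)²/9.08 = 3.6864/9.08 = 0.406
6+: (20 − 20.43)²/20.43 = 0.1849/20.43 = 0.009
Sum = 0.58
df = 5. Since 0.58 < 11.070, we do not reject H₀.

0.58; do not reject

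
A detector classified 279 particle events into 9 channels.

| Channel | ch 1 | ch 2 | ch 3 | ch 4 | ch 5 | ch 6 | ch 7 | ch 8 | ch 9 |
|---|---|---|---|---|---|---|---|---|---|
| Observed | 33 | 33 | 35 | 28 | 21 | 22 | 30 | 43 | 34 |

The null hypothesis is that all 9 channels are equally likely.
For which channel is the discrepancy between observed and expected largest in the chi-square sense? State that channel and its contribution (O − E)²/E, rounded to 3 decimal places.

ch 8, 4.645

Expected count for each of the 9 categories: 279/9 = 31.
ch 1: (33 − 31)²/31 = 4/31 = 0.1290
ch 2: (33 − 31)²/31 = 4/31 = 0.1290
ch 3: (35 − 31)²/31 = 16/31 = 0.5161
ch 4: (28 − 31)²/31 = 9/31 = 0.2903
ch 5: (21 − 31)²/31 = 100/31 = 3.2258
ch 6: (22 − 31)²/31 = 81/31 = 2.6129
ch 7: (30 − 31)²/31 = 1/31 = 0.0323
ch 8: (43 − 31)²/31 = 144/31 = 4.6452
ch 9: (34 − 31)²/31 = 9/31 = 0.2903
The largest term is for ch 8: 4.645.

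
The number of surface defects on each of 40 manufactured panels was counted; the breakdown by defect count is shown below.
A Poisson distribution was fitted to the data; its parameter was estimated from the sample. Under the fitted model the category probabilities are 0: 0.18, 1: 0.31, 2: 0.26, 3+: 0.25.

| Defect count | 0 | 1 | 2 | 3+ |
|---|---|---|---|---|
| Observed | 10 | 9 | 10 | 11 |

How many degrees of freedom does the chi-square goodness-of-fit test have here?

There are k = 4 categories and 1 parameter estimated from the data, so df = 4 − 1 − 1 = 2.

2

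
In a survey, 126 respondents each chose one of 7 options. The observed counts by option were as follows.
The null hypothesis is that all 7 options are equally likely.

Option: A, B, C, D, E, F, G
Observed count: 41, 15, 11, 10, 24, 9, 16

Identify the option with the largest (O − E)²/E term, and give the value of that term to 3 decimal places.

Expected count for each of the 7 categories: 126/7 = 18.
A: (41 − 18)²/18 = 529/18 = 29.3889
B: (15 − 18)²/18 = 9/18 = 0.5000
C: (11 − 18)²/18 = 49/18 = 2.7222
D: (10 − 18)²/18 = 64/18 = 3.5556
E: (24 − 18)²/18 = 36/18 = 2.0000
F: (9 − 18)²/18 = 81/18 = 4.5000
G: (16 − 18)²/18 = 4/18 = 0.2222
The largest term is for A: 29.389.

A, 29.389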